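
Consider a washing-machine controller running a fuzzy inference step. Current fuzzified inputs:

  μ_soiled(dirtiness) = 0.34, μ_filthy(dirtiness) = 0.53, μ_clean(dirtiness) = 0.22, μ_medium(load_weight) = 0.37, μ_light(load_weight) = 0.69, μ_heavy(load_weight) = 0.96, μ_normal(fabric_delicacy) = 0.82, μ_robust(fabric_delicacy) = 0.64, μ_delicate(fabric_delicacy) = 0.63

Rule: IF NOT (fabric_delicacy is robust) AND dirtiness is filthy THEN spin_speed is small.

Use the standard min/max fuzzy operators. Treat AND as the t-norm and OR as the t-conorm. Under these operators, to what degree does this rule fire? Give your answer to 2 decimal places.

firing strength: ¬robust=1−0.64=0.36, filthy=0.53; AND[min(a, b)] → w = 0.36

0.36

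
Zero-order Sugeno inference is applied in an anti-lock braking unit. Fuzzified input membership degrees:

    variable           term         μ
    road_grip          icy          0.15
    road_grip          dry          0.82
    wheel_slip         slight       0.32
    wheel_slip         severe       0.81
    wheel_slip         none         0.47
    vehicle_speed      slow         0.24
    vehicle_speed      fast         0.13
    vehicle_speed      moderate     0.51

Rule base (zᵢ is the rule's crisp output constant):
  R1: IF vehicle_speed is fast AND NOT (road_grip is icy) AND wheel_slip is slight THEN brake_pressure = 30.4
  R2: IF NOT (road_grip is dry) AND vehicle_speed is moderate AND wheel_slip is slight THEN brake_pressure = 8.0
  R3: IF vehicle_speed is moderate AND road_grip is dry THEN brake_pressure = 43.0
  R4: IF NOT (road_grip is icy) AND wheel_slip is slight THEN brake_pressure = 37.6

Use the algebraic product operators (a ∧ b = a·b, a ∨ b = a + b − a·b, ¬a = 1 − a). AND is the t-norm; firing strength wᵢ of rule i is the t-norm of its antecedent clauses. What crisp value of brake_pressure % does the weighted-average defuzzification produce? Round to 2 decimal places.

39.10

R1 (z=30.4): fast=0.13, ¬icy=1−0.15=0.85, slight=0.32; AND[a·b] → w = 0.0354
R2 (z=8.0): ¬dry=1−0.82=0.18, moderate=0.51, slight=0.32; AND[a·b] → w = 0.0294
R3 (z=43.0): moderate=0.51, dry=0.82; AND[a·b] → w = 0.4182
R4 (z=37.6): ¬icy=1−0.15=0.85, slight=0.32; AND[a·b] → w = 0.2720
Weighted average = (0.0354·30.4 + 0.0294·8.0 + 0.4182·43.0 + 0.2720·37.6) / (0.0354 + 0.0294 + 0.4182 + 0.2720)
  = 29.5198 / 0.7549 = 39.10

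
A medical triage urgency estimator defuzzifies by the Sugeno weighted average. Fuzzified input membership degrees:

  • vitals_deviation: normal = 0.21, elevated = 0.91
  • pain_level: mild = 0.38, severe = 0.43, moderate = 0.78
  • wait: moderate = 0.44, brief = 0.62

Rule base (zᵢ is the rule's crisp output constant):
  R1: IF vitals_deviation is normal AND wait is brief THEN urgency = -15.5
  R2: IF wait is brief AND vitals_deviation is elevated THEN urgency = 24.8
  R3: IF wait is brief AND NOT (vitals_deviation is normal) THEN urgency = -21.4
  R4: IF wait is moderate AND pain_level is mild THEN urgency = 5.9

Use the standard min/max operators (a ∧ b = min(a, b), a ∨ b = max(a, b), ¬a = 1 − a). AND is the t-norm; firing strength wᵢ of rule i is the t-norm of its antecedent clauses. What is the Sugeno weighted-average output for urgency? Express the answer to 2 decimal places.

0.60

R1 (z=-15.5): normal=0.21, brief=0.62; AND[min(a, b)] → w = 0.21
R2 (z=24.8): brief=0.62, elevated=0.91; AND[min(a, b)] → w = 0.62
R3 (z=-21.4): brief=0.62, ¬normal=1−0.21=0.79; AND[min(a, b)] → w = 0.62
R4 (z=5.9): moderate=0.44, mild=0.38; AND[min(a, b)] → w = 0.38
Weighted average = (0.21·-15.5 + 0.62·24.8 + 0.62·-21.4 + 0.38·5.9) / (0.21 + 0.62 + 0.62 + 0.38)
  = 1.0950 / 1.8300 = 0.60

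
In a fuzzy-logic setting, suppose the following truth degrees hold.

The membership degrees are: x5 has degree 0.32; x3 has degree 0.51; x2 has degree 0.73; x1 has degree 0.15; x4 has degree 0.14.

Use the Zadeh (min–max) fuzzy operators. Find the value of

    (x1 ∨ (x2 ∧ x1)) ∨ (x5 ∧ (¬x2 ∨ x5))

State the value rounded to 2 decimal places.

0.32

x2 ∧ x1 = min(a, b) on (0.73, 0.15) = 0.15
x1 ∨ (x2 ∧ x1) = max(a, b) on (0.15, 0.15) = 0.15
¬x2 = 1 − 0.73 = 0.27
¬x2 ∨ x5 = max(a, b) on (0.27, 0.32) = 0.32
x5 ∧ (¬x2 ∨ x5) = min(a, b) on (0.32, 0.32) = 0.32
(x1 ∨ (x2 ∧ x1)) ∨ (x5 ∧ (¬x2 ∨ x5)) = max(a, b) on (0.15, 0.32) = 0.32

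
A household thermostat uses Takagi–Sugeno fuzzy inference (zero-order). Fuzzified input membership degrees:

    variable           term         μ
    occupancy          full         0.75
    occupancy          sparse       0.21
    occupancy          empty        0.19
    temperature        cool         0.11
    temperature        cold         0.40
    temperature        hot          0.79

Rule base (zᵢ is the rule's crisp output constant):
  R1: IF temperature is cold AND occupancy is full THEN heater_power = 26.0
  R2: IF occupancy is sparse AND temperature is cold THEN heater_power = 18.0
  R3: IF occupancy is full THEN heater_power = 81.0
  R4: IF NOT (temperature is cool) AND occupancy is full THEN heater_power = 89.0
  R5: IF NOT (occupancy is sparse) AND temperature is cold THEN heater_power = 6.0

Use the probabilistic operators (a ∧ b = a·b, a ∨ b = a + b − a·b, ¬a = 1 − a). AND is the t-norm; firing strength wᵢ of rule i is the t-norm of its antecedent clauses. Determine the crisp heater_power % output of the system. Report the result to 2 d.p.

62.04

R1 (z=26.0): cold=0.40, full=0.75; AND[a·b] → w = 0.3000
R2 (z=18.0): sparse=0.21, cold=0.40; AND[a·b] → w = 0.0840
R3 (z=81.0): full=0.75 → w = 0.7500
R4 (z=89.0): ¬cool=1−0.11=0.89, full=0.75; AND[a·b] → w = 0.6675
R5 (z=6.0): ¬sparse=1−0.21=0.79, cold=0.40; AND[a·b] → w = 0.3160
Weighted average = (0.3000·26.0 + 0.0840·18.0 + 0.7500·81.0 + 0.6675·89.0 + 0.3160·6.0) / (0.3000 + 0.0840 + 0.7500 + 0.6675 + 0.3160)
  = 131.3655 / 2.1175 = 62.04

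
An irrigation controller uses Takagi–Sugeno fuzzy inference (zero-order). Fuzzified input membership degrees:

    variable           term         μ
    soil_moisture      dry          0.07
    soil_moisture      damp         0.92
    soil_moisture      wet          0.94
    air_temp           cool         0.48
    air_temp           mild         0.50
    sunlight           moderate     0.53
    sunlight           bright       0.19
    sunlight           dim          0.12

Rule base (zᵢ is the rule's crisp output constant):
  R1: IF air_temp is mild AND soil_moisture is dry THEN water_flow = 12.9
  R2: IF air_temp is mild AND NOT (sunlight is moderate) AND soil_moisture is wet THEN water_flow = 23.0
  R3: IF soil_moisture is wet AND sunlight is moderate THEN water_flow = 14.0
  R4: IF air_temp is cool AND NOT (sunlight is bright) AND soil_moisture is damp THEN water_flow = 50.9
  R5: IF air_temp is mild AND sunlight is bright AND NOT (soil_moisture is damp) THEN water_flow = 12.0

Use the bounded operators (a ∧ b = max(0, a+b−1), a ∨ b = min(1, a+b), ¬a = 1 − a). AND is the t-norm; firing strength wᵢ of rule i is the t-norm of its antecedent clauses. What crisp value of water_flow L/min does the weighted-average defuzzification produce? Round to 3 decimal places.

R1 (z=12.9): mild=0.50, dry=0.07; AND[max(0, a+b−1)] → w = 0.00
R2 (z=23.0): mild=0.50, ¬moderate=1−0.53=0.47, wet=0.94; AND[max(0, a+b−1)] → w = 0.00
R3 (z=14.0): wet=0.94, moderate=0.53; AND[max(0, a+b−1)] → w = 0.47
R4 (z=50.9): cool=0.48, ¬bright=1−0.19=0.81, damp=0.92; AND[max(0, a+b−1)] → w = 0.21
R5 (z=12.0): mild=0.50, bright=0.19, ¬damp=1−0.92=0.08; AND[max(0, a+b−1)] → w = 0.00
Weighted average = (0.00·12.9 + 0.00·23.0 + 0.47·14.0 + 0.21·50.9 + 0.00·12.0) / (0.00 + 0.00 + 0.47 + 0.21 + 0.00)
  = 17.2690 / 0.6800 = 25.396

25.396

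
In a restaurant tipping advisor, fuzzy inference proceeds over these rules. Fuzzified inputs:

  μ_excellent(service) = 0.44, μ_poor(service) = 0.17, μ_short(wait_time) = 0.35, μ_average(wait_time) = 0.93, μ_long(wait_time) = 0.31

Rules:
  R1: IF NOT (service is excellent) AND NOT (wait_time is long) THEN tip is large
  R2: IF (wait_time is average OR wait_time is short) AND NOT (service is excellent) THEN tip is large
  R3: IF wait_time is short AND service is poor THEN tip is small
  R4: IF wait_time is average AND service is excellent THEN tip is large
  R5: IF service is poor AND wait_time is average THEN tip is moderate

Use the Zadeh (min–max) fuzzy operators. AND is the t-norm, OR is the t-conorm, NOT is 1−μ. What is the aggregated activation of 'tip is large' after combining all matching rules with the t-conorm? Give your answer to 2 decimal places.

R1: ¬excellent=1−0.44=0.56, ¬long=1−0.31=0.69; AND[min(a, b)] → w = 0.56
R2: (average=0.93 OR short=0.35) = 0.93; AND[min(a, b)] with ¬excellent=1−0.44=0.56 → w = 0.56
R3: short=0.35, poor=0.17; AND[min(a, b)] → w = 0.17
R4: average=0.93, excellent=0.44; AND[min(a, b)] → w = 0.44
R5: poor=0.17, average=0.93; AND[min(a, b)] → w = 0.17
Rules with consequent 'large': {R1, R2, R4} → strengths 0.56, 0.56, 0.44
Aggregate via t-conorm [max(a, b)]: 0.56

0.56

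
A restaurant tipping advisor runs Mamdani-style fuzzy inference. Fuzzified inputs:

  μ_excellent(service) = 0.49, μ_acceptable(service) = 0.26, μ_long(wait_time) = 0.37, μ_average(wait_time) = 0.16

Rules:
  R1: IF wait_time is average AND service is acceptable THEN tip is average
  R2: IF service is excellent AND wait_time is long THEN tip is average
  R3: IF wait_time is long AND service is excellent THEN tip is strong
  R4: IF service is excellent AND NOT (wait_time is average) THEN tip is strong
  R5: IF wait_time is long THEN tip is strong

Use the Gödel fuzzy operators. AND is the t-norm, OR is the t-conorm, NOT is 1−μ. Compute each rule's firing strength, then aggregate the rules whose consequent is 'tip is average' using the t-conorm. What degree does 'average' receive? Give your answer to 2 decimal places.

R1: average=0.16, acceptable=0.26; AND[min(a, b)] → w = 0.16
R2: excellent=0.49, long=0.37; AND[min(a, b)] → w = 0.37
R3: long=0.37, excellent=0.49; AND[min(a, b)] → w = 0.37
R4: excellent=0.49, ¬average=1−0.16=0.84; AND[min(a, b)] → w = 0.49
R5: long=0.37 → w = 0.37
Rules with consequent 'average': {R1, R2} → strengths 0.16, 0.37
Aggregate via t-conorm [max(a, b)]: 0.37

0.37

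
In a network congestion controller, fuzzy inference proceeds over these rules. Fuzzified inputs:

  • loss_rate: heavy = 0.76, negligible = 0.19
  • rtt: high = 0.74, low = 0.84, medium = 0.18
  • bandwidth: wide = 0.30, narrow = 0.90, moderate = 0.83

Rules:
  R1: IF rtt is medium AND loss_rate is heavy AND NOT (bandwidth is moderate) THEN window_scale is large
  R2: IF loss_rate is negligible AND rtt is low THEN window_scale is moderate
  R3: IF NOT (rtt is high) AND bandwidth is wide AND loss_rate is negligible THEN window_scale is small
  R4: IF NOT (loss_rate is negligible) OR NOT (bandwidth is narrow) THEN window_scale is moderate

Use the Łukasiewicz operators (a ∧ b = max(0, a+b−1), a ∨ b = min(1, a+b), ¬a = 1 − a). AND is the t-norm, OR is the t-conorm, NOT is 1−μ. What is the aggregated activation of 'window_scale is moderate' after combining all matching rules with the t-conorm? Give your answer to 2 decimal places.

0.94

R1: medium=0.18, heavy=0.76, ¬moderate=1−0.83=0.17; AND[max(0, a+b−1)] → w = 0.00
R2: negligible=0.19, low=0.84; AND[max(0, a+b−1)] → w = 0.03
R3: ¬high=1−0.74=0.26, wide=0.30, negligible=0.19; AND[max(0, a+b−1)] → w = 0.00
R4: ¬negligible=1−0.19=0.81, ¬narrow=1−0.90=0.10; OR[min(1, a+b)] → w = 0.91
Rules with consequent 'moderate': {R2, R4} → strengths 0.03, 0.91
Aggregate via t-conorm [min(1, a+b)]: 0.94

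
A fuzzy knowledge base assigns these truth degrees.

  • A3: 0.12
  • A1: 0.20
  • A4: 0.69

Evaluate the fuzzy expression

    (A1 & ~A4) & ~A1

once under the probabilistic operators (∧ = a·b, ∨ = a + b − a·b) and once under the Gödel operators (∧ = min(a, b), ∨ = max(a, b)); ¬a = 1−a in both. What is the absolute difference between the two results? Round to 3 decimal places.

Under probabilistic:
  ~A4 = 1 − 0.6900 = 0.3100
  A1 & ~A4 = a·b on (0.2000, 0.3100) = 0.0620
  ~A1 = 1 − 0.2000 = 0.8000
  (A1 & ~A4) & ~A1 = a·b on (0.0620, 0.8000) = 0.0496
  → value = 0.0496
Under Gödel:
  ~A4 = 1 − 0.69 = 0.31
  A1 & ~A4 = min(a, b) on (0.20, 0.31) = 0.20
  ~A1 = 1 − 0.20 = 0.80
  (A1 & ~A4) & ~A1 = min(a, b) on (0.20, 0.80) = 0.20
  → value = 0.2000
|0.0496 − 0.2000| = 0.150

0.150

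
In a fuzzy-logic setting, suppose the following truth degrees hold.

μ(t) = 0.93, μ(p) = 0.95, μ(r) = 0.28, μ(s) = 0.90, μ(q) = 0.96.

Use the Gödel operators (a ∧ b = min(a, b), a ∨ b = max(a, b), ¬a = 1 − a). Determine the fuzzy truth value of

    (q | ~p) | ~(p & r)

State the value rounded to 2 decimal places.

~p = 1 − 0.95 = 0.05
q | ~p = max(a, b) on (0.96, 0.05) = 0.96
p & r = min(a, b) on (0.95, 0.28) = 0.28
~(p & r) = 1 − 0.28 = 0.72
(q | ~p) | ~(p & r) = max(a, b) on (0.96, 0.72) = 0.96

0.96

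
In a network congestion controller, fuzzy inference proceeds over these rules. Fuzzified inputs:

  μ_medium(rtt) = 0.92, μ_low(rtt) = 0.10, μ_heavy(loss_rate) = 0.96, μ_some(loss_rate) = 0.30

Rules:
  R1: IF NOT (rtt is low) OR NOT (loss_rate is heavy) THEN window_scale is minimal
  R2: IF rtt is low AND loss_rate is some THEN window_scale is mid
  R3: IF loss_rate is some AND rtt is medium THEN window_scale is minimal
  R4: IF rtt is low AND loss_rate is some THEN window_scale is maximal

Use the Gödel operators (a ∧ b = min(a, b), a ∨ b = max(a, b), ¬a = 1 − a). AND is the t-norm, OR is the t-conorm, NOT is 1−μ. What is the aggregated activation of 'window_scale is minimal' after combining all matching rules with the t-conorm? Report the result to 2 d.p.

R1: ¬low=1−0.10=0.90, ¬heavy=1−0.96=0.04; OR[max(a, b)] → w = 0.90
R2: low=0.10, some=0.30; AND[min(a, b)] → w = 0.10
R3: some=0.30, medium=0.92; AND[min(a, b)] → w = 0.30
R4: low=0.10, some=0.30; AND[min(a, b)] → w = 0.10
Rules with consequent 'minimal': {R1, R3} → strengths 0.90, 0.30
Aggregate via t-conorm [max(a, b)]: 0.90

0.90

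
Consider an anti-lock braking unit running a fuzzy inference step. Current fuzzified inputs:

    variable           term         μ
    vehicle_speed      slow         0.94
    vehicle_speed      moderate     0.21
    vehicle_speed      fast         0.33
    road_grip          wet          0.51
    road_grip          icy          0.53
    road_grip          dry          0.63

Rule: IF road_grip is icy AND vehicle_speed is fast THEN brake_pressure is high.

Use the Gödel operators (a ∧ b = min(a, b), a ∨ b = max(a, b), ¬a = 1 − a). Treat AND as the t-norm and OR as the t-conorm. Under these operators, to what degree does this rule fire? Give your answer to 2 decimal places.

0.33

firing strength: icy=0.53, fast=0.33; AND[min(a, b)] → w = 0.33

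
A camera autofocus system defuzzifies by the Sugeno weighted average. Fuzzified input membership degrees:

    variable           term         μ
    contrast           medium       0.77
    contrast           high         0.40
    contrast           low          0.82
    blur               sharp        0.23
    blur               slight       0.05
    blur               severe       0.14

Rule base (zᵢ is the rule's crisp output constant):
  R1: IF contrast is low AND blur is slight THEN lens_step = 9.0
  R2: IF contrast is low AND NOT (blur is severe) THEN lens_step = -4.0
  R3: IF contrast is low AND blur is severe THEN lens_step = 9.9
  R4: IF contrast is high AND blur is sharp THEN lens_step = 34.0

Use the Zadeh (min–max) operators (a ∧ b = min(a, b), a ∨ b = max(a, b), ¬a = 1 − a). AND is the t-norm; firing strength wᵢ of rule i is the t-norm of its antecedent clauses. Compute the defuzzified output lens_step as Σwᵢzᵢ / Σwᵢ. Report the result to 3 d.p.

R1 (z=9.0): low=0.82, slight=0.05; AND[min(a, b)] → w = 0.05
R2 (z=-4.0): low=0.82, ¬severe=1−0.14=0.86; AND[min(a, b)] → w = 0.82
R3 (z=9.9): low=0.82, severe=0.14; AND[min(a, b)] → w = 0.14
R4 (z=34.0): high=0.40, sharp=0.23; AND[min(a, b)] → w = 0.23
Weighted average = (0.05·9.0 + 0.82·-4.0 + 0.14·9.9 + 0.23·34.0) / (0.05 + 0.82 + 0.14 + 0.23)
  = 6.3760 / 1.2400 = 5.142

5.142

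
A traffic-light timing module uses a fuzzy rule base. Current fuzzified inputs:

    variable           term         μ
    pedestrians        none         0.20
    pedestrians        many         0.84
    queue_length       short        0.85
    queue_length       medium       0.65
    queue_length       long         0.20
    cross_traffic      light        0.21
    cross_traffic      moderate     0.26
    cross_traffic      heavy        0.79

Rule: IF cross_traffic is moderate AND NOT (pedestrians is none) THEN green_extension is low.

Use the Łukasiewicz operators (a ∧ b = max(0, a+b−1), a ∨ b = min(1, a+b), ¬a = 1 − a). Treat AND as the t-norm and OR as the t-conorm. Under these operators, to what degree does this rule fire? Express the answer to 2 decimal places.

firing strength: moderate=0.26, ¬none=1−0.20=0.80; AND[max(0, a+b−1)] → w = 0.06

0.06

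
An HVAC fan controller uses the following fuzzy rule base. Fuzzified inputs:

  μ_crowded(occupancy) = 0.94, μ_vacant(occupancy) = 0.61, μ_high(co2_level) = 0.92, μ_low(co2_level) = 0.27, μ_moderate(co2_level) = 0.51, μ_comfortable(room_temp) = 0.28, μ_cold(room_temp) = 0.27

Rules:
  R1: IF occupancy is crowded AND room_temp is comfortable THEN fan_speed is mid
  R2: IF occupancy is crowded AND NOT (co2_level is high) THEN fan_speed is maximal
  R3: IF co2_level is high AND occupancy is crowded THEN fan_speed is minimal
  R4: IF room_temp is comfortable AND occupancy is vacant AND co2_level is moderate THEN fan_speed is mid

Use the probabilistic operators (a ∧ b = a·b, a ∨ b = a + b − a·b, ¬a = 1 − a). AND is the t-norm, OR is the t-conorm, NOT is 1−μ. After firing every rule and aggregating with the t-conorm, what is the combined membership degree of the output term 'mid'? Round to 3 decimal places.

0.327

R1: crowded=0.94, comfortable=0.28; AND[a·b] → w = 0.2632
R2: crowded=0.94, ¬high=1−0.92=0.08; AND[a·b] → w = 0.0752
R3: high=0.92, crowded=0.94; AND[a·b] → w = 0.8648
R4: comfortable=0.28, vacant=0.61, moderate=0.51; AND[a·b] → w = 0.0871
Rules with consequent 'mid': {R1, R4} → strengths 0.2632, 0.0871
Aggregate via t-conorm [a + b − a·b]: 0.3274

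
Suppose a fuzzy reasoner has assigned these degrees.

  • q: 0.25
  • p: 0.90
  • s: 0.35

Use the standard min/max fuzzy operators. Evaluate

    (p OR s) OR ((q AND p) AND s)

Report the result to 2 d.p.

0.90

p OR s = max(a, b) on (0.90, 0.35) = 0.90
q AND p = min(a, b) on (0.25, 0.90) = 0.25
(q AND p) AND s = min(a, b) on (0.25, 0.35) = 0.25
(p OR s) OR ((q AND p) AND s) = max(a, b) on (0.90, 0.25) = 0.90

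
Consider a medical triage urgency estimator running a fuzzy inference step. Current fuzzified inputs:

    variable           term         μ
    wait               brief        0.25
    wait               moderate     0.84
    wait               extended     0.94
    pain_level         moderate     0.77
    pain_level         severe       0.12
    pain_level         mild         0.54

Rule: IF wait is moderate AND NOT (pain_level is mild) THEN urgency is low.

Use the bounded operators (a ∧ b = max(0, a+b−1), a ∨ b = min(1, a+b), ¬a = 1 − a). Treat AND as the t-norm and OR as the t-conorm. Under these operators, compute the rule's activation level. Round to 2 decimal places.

0.30

firing strength: moderate=0.84, ¬mild=1−0.54=0.46; AND[max(0, a+b−1)] → w = 0.30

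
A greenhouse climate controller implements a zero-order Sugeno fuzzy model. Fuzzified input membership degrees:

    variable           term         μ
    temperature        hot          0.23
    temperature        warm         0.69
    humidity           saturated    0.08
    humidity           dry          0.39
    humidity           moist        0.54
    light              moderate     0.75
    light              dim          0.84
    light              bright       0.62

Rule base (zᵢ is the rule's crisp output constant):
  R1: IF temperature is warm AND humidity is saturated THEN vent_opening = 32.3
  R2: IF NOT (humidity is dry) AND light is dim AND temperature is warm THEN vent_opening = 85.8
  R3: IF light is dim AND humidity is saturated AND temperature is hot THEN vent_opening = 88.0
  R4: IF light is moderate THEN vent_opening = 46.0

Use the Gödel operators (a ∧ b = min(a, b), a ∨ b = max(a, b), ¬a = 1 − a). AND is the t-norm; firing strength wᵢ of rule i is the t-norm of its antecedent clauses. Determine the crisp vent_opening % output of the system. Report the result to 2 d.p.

R1 (z=32.3): warm=0.69, saturated=0.08; AND[min(a, b)] → w = 0.08
R2 (z=85.8): ¬dry=1−0.39=0.61, dim=0.84, warm=0.69; AND[min(a, b)] → w = 0.61
R3 (z=88.0): dim=0.84, saturated=0.08, hot=0.23; AND[min(a, b)] → w = 0.08
R4 (z=46.0): moderate=0.75 → w = 0.75
Weighted average = (0.08·32.3 + 0.61·85.8 + 0.08·88.0 + 0.75·46.0) / (0.08 + 0.61 + 0.08 + 0.75)
  = 96.4620 / 1.5200 = 63.46

63.46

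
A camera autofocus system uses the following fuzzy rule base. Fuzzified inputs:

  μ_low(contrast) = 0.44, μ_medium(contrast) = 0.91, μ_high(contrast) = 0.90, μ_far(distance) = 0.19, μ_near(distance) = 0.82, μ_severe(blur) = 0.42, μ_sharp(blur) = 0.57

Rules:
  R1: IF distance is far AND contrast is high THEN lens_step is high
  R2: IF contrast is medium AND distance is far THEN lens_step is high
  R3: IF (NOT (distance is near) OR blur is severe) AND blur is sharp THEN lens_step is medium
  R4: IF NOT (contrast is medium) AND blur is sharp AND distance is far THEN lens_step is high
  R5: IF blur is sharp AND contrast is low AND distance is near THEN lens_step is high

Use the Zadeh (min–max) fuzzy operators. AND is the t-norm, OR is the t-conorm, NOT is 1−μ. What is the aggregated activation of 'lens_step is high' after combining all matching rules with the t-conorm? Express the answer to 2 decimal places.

0.44

R1: far=0.19, high=0.90; AND[min(a, b)] → w = 0.19
R2: medium=0.91, far=0.19; AND[min(a, b)] → w = 0.19
R3: (¬near=1−0.82=0.18 OR severe=0.42) = 0.42; AND[min(a, b)] with sharp=0.57 → w = 0.42
R4: ¬medium=1−0.91=0.09, sharp=0.57, far=0.19; AND[min(a, b)] → w = 0.09
R5: sharp=0.57, low=0.44, near=0.82; AND[min(a, b)] → w = 0.44
Rules with consequent 'high': {R1, R2, R4, R5} → strengths 0.19, 0.19, 0.09, 0.44
Aggregate via t-conorm [max(a, b)]: 0.44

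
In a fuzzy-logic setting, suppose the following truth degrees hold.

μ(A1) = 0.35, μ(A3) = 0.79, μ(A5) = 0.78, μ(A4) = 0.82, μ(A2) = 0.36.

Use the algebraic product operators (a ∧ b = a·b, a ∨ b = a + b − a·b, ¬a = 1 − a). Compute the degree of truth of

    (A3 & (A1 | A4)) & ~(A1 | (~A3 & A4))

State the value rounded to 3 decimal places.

0.375

A1 | A4 = a + b − a·b on (0.3500, 0.8200) = 0.8830
A3 & (A1 | A4) = a·b on (0.7900, 0.8830) = 0.6976
~A3 = 1 − 0.7900 = 0.2100
~A3 & A4 = a·b on (0.2100, 0.8200) = 0.1722
A1 | (~A3 & A4) = a + b − a·b on (0.3500, 0.1722) = 0.4619
~(A1 | (~A3 & A4)) = 1 − 0.4619 = 0.5381
(A3 & (A1 | A4)) & ~(A1 | (~A3 & A4)) = a·b on (0.6976, 0.5381) = 0.3753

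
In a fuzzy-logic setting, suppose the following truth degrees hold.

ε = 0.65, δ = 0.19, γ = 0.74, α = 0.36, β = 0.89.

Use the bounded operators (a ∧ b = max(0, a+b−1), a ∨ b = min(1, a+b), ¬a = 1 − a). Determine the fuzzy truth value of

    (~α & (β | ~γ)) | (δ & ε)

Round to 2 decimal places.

~α = 1 − 0.36 = 0.64
~γ = 1 − 0.74 = 0.26
β | ~γ = min(1, a+b) on (0.89, 0.26) = 1.00
~α & (β | ~γ) = max(0, a+b−1) on (0.64, 1.00) = 0.64
δ & ε = max(0, a+b−1) on (0.19, 0.65) = 0.00
(~α & (β | ~γ)) | (δ & ε) = min(1, a+b) on (0.64, 0.00) = 0.64

0.64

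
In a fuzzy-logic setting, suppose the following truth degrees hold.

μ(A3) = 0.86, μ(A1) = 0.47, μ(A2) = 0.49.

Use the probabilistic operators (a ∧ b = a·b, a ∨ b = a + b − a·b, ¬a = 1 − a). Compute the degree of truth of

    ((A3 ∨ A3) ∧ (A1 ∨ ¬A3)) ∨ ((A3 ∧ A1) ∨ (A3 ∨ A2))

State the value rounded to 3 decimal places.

A3 ∨ A3 = a + b − a·b on (0.8600, 0.8600) = 0.9804
¬A3 = 1 − 0.8600 = 0.1400
A1 ∨ ¬A3 = a + b − a·b on (0.4700, 0.1400) = 0.5442
(A3 ∨ A3) ∧ (A1 ∨ ¬A3) = a·b on (0.9804, 0.5442) = 0.5335
A3 ∧ A1 = a·b on (0.8600, 0.4700) = 0.4042
A3 ∨ A2 = a + b − a·b on (0.8600, 0.4900) = 0.9286
(A3 ∧ A1) ∨ (A3 ∨ A2) = a + b − a·b on (0.4042, 0.9286) = 0.9575
((A3 ∨ A3) ∧ (A1 ∨ ¬A3)) ∨ ((A3 ∧ A1) ∨ (A3 ∨ A2)) = a + b − a·b on (0.5335, 0.9575) = 0.9802

0.980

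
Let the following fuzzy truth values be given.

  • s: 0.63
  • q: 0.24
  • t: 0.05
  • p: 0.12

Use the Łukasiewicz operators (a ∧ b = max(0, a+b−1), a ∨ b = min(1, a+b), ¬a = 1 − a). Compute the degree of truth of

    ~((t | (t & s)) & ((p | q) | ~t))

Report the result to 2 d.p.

t & s = max(0, a+b−1) on (0.05, 0.63) = 0.00
t | (t & s) = min(1, a+b) on (0.05, 0.00) = 0.05
p | q = min(1, a+b) on (0.12, 0.24) = 0.36
~t = 1 − 0.05 = 0.95
(p | q) | ~t = min(1, a+b) on (0.36, 0.95) = 1.00
(t | (t & s)) & ((p | q) | ~t) = max(0, a+b−1) on (0.05, 1.00) = 0.05
~((t | (t & s)) & ((p | q) | ~t)) = 1 − 0.05 = 0.95

0.95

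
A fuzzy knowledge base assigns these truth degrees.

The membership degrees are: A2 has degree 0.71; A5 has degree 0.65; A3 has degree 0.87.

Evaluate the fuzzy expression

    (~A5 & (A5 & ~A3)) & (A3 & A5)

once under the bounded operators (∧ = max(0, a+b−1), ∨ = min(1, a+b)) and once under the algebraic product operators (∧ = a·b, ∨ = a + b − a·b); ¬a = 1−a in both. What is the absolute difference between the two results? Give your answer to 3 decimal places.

Under bounded:
  ~A5 = 1 − 0.65 = 0.35
  ~A3 = 1 − 0.87 = 0.13
  A5 & ~A3 = max(0, a+b−1) on (0.65, 0.13) = 0.00
  ~A5 & (A5 & ~A3) = max(0, a+b−1) on (0.35, 0.00) = 0.00
  A3 & A5 = max(0, a+b−1) on (0.87, 0.65) = 0.52
  (~A5 & (A5 & ~A3)) & (A3 & A5) = max(0, a+b−1) on (0.00, 0.52) = 0.00
  → value = 0.0000
Under algebraic product:
  ~A5 = 1 − 0.6500 = 0.3500
  ~A3 = 1 − 0.8700 = 0.1300
  A5 & ~A3 = a·b on (0.6500, 0.1300) = 0.0845
  ~A5 & (A5 & ~A3) = a·b on (0.3500, 0.0845) = 0.0296
  A3 & A5 = a·b on (0.8700, 0.6500) = 0.5655
  (~A5 & (A5 & ~A3)) & (A3 & A5) = a·b on (0.0296, 0.5655) = 0.0167
  → value = 0.0167
|0.0000 − 0.0167| = 0.017

0.017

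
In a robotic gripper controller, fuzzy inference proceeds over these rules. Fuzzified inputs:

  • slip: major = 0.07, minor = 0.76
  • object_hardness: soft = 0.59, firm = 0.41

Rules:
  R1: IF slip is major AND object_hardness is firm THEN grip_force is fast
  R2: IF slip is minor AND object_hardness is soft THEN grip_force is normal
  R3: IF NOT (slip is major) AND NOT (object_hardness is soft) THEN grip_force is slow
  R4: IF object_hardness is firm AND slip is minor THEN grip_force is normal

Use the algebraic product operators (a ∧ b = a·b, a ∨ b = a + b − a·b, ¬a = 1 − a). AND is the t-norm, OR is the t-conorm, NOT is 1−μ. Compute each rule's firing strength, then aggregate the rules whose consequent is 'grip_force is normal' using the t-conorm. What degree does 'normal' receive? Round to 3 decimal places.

0.620

R1: major=0.07, firm=0.41; AND[a·b] → w = 0.0287
R2: minor=0.76, soft=0.59; AND[a·b] → w = 0.4484
R3: ¬major=1−0.07=0.93, ¬soft=1−0.59=0.41; AND[a·b] → w = 0.3813
R4: firm=0.41, minor=0.76; AND[a·b] → w = 0.3116
Rules with consequent 'normal': {R2, R4} → strengths 0.4484, 0.3116
Aggregate via t-conorm [a + b − a·b]: 0.6203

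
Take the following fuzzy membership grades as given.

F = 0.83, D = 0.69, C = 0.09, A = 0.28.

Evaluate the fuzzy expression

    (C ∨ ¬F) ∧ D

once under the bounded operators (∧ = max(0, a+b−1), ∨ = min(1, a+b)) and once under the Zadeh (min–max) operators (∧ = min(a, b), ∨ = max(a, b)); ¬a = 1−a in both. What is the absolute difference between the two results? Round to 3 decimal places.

0.170

Under bounded:
  ¬F = 1 − 0.83 = 0.17
  C ∨ ¬F = min(1, a+b) on (0.09, 0.17) = 0.26
  (C ∨ ¬F) ∧ D = max(0, a+b−1) on (0.26, 0.69) = 0.00
  → value = 0.0000
Under Zadeh (min–max):
  ¬F = 1 − 0.83 = 0.17
  C ∨ ¬F = max(a, b) on (0.09, 0.17) = 0.17
  (C ∨ ¬F) ∧ D = min(a, b) on (0.17, 0.69) = 0.17
  → value = 0.1700
|0.0000 − 0.1700| = 0.170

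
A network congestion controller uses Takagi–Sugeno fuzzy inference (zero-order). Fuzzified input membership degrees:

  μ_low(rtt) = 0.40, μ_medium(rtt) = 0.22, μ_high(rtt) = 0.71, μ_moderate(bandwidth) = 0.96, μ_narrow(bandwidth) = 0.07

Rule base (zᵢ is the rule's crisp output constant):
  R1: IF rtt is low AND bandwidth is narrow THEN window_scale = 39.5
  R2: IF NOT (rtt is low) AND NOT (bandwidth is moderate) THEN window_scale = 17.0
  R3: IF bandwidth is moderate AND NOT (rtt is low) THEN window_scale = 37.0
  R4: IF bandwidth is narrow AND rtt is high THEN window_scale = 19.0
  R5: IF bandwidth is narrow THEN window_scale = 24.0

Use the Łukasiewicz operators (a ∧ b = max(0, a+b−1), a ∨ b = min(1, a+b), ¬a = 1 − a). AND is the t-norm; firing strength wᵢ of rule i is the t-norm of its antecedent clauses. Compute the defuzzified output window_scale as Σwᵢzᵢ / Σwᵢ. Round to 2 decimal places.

35.56

R1 (z=39.5): low=0.40, narrow=0.07; AND[max(0, a+b−1)] → w = 0.00
R2 (z=17.0): ¬low=1−0.40=0.60, ¬moderate=1−0.96=0.04; AND[max(0, a+b−1)] → w = 0.00
R3 (z=37.0): moderate=0.96, ¬low=1−0.40=0.60; AND[max(0, a+b−1)] → w = 0.56
R4 (z=19.0): narrow=0.07, high=0.71; AND[max(0, a+b−1)] → w = 0.00
R5 (z=24.0): narrow=0.07 → w = 0.07
Weighted average = (0.00·39.5 + 0.00·17.0 + 0.56·37.0 + 0.00·19.0 + 0.07·24.0) / (0.00 + 0.00 + 0.56 + 0.00 + 0.07)
  = 22.4000 / 0.6300 = 35.56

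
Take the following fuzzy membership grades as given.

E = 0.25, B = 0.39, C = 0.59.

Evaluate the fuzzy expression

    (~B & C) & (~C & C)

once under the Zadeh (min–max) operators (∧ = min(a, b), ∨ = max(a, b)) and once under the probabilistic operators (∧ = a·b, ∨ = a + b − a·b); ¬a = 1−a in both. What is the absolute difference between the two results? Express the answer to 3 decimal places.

Under Zadeh (min–max):
  ~B = 1 − 0.39 = 0.61
  ~B & C = min(a, b) on (0.61, 0.59) = 0.59
  ~C = 1 − 0.59 = 0.41
  ~C & C = min(a, b) on (0.41, 0.59) = 0.41
  (~B & C) & (~C & C) = min(a, b) on (0.59, 0.41) = 0.41
  → value = 0.4100
Under probabilistic:
  ~B = 1 − 0.3900 = 0.6100
  ~B & C = a·b on (0.6100, 0.5900) = 0.3599
  ~C = 1 − 0.5900 = 0.4100
  ~C & C = a·b on (0.4100, 0.5900) = 0.2419
  (~B & C) & (~C & C) = a·b on (0.3599, 0.2419) = 0.0871
  → value = 0.0871
|0.4100 − 0.0871| = 0.323

0.323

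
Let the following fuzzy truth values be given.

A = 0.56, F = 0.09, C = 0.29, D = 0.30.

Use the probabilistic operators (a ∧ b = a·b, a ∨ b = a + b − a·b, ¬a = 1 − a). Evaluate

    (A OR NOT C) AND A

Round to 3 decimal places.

NOT C = 1 − 0.2900 = 0.7100
A OR NOT C = a + b − a·b on (0.5600, 0.7100) = 0.8724
(A OR NOT C) AND A = a·b on (0.8724, 0.5600) = 0.4885

0.489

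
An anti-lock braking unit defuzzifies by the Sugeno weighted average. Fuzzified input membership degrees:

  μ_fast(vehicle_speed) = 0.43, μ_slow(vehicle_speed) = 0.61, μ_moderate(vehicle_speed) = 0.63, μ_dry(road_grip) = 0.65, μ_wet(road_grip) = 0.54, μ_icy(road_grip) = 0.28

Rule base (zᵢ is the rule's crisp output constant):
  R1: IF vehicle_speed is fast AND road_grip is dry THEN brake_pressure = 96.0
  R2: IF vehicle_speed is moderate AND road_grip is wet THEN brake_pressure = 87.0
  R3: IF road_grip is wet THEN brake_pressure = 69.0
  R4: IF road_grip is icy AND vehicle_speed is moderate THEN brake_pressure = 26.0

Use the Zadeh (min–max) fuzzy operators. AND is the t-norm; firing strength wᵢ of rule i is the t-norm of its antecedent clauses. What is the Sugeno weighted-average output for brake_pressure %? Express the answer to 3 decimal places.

74.190

R1 (z=96.0): fast=0.43, dry=0.65; AND[min(a, b)] → w = 0.43
R2 (z=87.0): moderate=0.63, wet=0.54; AND[min(a, b)] → w = 0.54
R3 (z=69.0): wet=0.54 → w = 0.54
R4 (z=26.0): icy=0.28, moderate=0.63; AND[min(a, b)] → w = 0.28
Weighted average = (0.43·96.0 + 0.54·87.0 + 0.54·69.0 + 0.28·26.0) / (0.43 + 0.54 + 0.54 + 0.28)
  = 132.8000 / 1.7900 = 74.190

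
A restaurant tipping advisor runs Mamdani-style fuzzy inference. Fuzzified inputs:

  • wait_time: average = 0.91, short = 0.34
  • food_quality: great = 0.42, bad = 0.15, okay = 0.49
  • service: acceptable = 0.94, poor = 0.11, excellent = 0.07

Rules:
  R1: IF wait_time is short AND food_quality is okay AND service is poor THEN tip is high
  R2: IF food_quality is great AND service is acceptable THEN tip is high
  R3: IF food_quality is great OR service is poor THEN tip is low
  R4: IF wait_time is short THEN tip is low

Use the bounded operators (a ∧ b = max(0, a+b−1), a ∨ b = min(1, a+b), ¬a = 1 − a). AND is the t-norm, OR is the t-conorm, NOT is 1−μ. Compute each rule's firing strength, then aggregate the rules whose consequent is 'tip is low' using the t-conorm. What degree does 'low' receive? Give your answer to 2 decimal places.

R1: short=0.34, okay=0.49, poor=0.11; AND[max(0, a+b−1)] → w = 0.00
R2: great=0.42, acceptable=0.94; AND[max(0, a+b−1)] → w = 0.36
R3: great=0.42, poor=0.11; OR[min(1, a+b)] → w = 0.53
R4: short=0.34 → w = 0.34
Rules with consequent 'low': {R3, R4} → strengths 0.53, 0.34
Aggregate via t-conorm [min(1, a+b)]: 0.87

0.87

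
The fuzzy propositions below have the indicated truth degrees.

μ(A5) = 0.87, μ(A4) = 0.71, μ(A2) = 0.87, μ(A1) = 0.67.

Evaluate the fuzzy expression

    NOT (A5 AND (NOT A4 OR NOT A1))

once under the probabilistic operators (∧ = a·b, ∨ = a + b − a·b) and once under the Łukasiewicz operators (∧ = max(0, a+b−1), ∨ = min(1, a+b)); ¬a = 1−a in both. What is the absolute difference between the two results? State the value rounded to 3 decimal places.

Under probabilistic:
  NOT A4 = 1 − 0.7100 = 0.2900
  NOT A1 = 1 − 0.6700 = 0.3300
  NOT A4 OR NOT A1 = a + b − a·b on (0.2900, 0.3300) = 0.5243
  A5 AND (NOT A4 OR NOT A1) = a·b on (0.8700, 0.5243) = 0.4561
  NOT (A5 AND (NOT A4 OR NOT A1)) = 1 − 0.4561 = 0.5439
  → value = 0.5439
Under Łukasiewicz:
  NOT A4 = 1 − 0.71 = 0.29
  NOT A1 = 1 − 0.67 = 0.33
  NOT A4 OR NOT A1 = min(1, a+b) on (0.29, 0.33) = 0.62
  A5 AND (NOT A4 OR NOT A1) = max(0, a+b−1) on (0.87, 0.62) = 0.49
  NOT (A5 AND (NOT A4 OR NOT A1)) = 1 − 0.49 = 0.51
  → value = 0.5100
|0.5439 − 0.5100| = 0.034

0.034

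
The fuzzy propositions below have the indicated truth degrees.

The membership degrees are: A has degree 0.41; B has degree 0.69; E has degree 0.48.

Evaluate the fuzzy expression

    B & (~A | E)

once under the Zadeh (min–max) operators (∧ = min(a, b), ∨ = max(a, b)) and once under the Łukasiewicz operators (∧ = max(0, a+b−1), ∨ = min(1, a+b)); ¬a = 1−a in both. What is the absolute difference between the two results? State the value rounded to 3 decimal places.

0.100

Under Zadeh (min–max):
  ~A = 1 − 0.41 = 0.59
  ~A | E = max(a, b) on (0.59, 0.48) = 0.59
  B & (~A | E) = min(a, b) on (0.69, 0.59) = 0.59
  → value = 0.5900
Under Łukasiewicz:
  ~A = 1 − 0.41 = 0.59
  ~A | E = min(1, a+b) on (0.59, 0.48) = 1.00
  B & (~A | E) = max(0, a+b−1) on (0.69, 1.00) = 0.69
  → value = 0.6900
|0.5900 − 0.6900| = 0.100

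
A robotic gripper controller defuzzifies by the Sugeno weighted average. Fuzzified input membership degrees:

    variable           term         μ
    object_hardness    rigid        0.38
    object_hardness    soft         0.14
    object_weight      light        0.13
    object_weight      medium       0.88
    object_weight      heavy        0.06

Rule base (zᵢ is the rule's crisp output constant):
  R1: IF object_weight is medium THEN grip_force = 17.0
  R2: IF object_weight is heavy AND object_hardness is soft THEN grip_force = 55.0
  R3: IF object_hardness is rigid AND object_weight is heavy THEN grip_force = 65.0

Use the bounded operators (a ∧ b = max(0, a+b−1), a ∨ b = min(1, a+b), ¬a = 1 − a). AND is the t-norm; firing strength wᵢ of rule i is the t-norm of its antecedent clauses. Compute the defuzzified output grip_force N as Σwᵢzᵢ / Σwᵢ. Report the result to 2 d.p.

17.00

R1 (z=17.0): medium=0.88 → w = 0.88
R2 (z=55.0): heavy=0.06, soft=0.14; AND[max(0, a+b−1)] → w = 0.00
R3 (z=65.0): rigid=0.38, heavy=0.06; AND[max(0, a+b−1)] → w = 0.00
Weighted average = (0.88·17.0 + 0.00·55.0 + 0.00·65.0) / (0.88 + 0.00 + 0.00)
  = 14.9600 / 0.8800 = 17.00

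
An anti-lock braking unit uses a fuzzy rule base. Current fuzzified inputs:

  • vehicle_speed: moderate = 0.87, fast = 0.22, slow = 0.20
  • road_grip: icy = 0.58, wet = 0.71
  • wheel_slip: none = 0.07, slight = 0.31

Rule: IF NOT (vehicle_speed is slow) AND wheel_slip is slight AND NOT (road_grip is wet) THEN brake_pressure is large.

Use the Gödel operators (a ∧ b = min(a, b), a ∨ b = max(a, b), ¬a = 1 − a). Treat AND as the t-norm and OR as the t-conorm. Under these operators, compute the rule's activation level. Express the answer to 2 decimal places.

0.29

firing strength: ¬slow=1−0.20=0.80, slight=0.31, ¬wet=1−0.71=0.29; AND[min(a, b)] → w = 0.29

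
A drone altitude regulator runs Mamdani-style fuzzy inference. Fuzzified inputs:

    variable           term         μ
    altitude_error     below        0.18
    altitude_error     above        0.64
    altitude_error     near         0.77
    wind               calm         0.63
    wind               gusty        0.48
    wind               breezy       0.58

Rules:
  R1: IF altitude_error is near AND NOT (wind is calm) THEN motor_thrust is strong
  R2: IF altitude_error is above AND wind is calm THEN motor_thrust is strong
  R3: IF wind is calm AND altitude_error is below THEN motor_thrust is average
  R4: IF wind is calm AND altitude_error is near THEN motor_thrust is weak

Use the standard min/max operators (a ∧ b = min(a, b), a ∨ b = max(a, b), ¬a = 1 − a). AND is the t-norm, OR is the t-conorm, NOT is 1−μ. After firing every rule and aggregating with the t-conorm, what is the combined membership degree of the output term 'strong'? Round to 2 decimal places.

R1: near=0.77, ¬calm=1−0.63=0.37; AND[min(a, b)] → w = 0.37
R2: above=0.64, calm=0.63; AND[min(a, b)] → w = 0.63
R3: calm=0.63, below=0.18; AND[min(a, b)] → w = 0.18
R4: calm=0.63, near=0.77; AND[min(a, b)] → w = 0.63
Rules with consequent 'strong': {R1, R2} → strengths 0.37, 0.63
Aggregate via t-conorm [max(a, b)]: 0.63

0.63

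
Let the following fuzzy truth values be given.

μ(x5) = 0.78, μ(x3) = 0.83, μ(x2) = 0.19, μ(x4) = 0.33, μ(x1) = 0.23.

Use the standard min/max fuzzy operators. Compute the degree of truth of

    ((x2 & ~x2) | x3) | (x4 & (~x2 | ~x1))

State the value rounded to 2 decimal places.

0.83

~x2 = 1 − 0.19 = 0.81
x2 & ~x2 = min(a, b) on (0.19, 0.81) = 0.19
(x2 & ~x2) | x3 = max(a, b) on (0.19, 0.83) = 0.83
~x2 = 1 − 0.19 = 0.81
~x1 = 1 − 0.23 = 0.77
~x2 | ~x1 = max(a, b) on (0.81, 0.77) = 0.81
x4 & (~x2 | ~x1) = min(a, b) on (0.33, 0.81) = 0.33
((x2 & ~x2) | x3) | (x4 & (~x2 | ~x1)) = max(a, b) on (0.83, 0.33) = 0.83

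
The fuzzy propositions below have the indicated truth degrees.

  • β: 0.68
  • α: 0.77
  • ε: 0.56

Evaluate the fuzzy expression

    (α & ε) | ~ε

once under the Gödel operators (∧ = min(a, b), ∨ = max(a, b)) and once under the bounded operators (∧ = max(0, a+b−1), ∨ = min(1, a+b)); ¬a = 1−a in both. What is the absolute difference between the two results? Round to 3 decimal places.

0.210

Under Gödel:
  α & ε = min(a, b) on (0.77, 0.56) = 0.56
  ~ε = 1 − 0.56 = 0.44
  (α & ε) | ~ε = max(a, b) on (0.56, 0.44) = 0.56
  → value = 0.5600
Under bounded:
  α & ε = max(0, a+b−1) on (0.77, 0.56) = 0.33
  ~ε = 1 − 0.56 = 0.44
  (α & ε) | ~ε = min(1, a+b) on (0.33, 0.44) = 0.77
  → value = 0.7700
|0.5600 − 0.7700| = 0.210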